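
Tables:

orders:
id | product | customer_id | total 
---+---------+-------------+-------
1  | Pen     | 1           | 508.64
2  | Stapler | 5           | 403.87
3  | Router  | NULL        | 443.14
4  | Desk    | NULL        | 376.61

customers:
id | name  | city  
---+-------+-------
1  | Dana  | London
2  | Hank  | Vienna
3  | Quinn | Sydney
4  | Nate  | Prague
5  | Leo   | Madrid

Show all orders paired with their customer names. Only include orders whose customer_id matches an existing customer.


INNER JOIN keeps only orders rows whose customer_id matches an id in customers. Walk through each order:
  - order 1 (Pen): customer_id=1 -> matches Dana
  - order 2 (Stapler): customer_id=5 -> matches Leo
  - order 3 (Router): customer_id=NULL, no match -> dropped
  - order 4 (Desk): customer_id=NULL, no match -> dropped
So 2 of 4 rows are dropped.

SQL:
SELECT a.product, b.name AS customer
FROM orders a
INNER JOIN customers b ON a.customer_id = b.id

Result:
product | customer
--------+---------
Pen     | Dana    
Stapler | Leo     


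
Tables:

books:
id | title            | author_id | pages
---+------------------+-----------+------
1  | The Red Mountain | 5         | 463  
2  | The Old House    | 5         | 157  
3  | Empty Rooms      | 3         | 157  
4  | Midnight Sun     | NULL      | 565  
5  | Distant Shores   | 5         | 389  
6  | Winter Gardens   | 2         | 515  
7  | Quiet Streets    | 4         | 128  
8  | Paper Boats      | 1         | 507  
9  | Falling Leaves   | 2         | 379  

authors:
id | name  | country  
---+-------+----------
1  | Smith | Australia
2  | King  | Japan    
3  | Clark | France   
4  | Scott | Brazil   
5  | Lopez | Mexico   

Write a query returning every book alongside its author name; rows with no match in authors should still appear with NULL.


LEFT JOIN keeps every row from books (the left table); where author_id has no match in authors, the author columns become NULL. Walk through each book:
  - book 1 (The Red Mountain): author_id=5 -> matches Lopez
  - book 2 (The Old House): author_id=5 -> matches Lopez
  - book 3 (Empty Rooms): author_id=3 -> matches Clark
  - book 4 (Midnight Sun): author_id=NULL, no match -> kept with NULL
  - book 5 (Distant Shores): author_id=5 -> matches Lopez
  - book 6 (Winter Gardens): author_id=2 -> matches King
  - book 7 (Quiet Streets): author_id=4 -> matches Scott
  - book 8 (Paper Boats): author_id=1 -> matches Smith
  - book 9 (Falling Leaves): author_id=2 -> matches King
All 9 rows appear; 1 has NULL author.

SQL:
SELECT a.title, b.name AS author
FROM books a
LEFT JOIN authors b ON a.author_id = b.id

Result:
title            | author
-----------------+-------
The Red Mountain | Lopez 
The Old House    | Lopez 
Empty Rooms      | Clark 
Midnight Sun     | NULL  
Distant Shores   | Lopez 
Winter Gardens   | King  
Quiet Streets    | Scott 
Paper Boats      | Smith 
Falling Leaves   | King  


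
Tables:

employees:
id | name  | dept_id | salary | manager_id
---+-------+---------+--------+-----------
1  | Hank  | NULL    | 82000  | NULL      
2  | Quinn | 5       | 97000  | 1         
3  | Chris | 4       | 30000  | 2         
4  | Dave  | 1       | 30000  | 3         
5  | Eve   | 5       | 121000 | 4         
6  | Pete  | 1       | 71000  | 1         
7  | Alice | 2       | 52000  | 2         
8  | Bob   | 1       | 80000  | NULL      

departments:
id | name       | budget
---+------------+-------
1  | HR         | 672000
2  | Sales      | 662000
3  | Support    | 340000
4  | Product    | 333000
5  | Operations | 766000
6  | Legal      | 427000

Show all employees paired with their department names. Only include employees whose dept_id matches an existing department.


INNER JOIN keeps only employees rows whose dept_id matches an id in departments. Walk through each employee:
  - employee 1 (Hank): dept_id=NULL, no match -> dropped
  - employee 2 (Quinn): dept_id=5 -> matches Operations
  - employee 3 (Chris): dept_id=4 -> matches Product
  - employee 4 (Dave): dept_id=1 -> matches HR
  - employee 5 (Eve): dept_id=5 -> matches Operations
  - employee 6 (Pete): dept_id=1 -> matches HR
  - employee 7 (Alice): dept_id=2 -> matches Sales
  - employee 8 (Bob): dept_id=1 -> matches HR
So 1 of 8 rows is dropped.

SQL:
SELECT a.name, b.name AS department
FROM employees a
INNER JOIN departments b ON a.dept_id = b.id

Result:
name  | department
------+-----------
Quinn | Operations
Chris | Product   
Dave  | HR        
Eve   | Operations
Pete  | HR        
Alice | Sales     
Bob   | HR        


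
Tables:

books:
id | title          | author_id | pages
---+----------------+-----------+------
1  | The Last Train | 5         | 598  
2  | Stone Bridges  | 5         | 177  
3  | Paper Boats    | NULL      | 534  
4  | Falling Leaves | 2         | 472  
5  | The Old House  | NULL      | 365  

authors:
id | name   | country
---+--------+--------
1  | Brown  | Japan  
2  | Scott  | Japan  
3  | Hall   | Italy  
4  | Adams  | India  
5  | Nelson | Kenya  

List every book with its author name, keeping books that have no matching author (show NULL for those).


LEFT JOIN keeps every row from books (the left table); where author_id has no match in authors, the author columns become NULL. Walk through each book:
  - book 1 (The Last Train): author_id=5 -> matches Nelson
  - book 2 (Stone Bridges): author_id=5 -> matches Nelson
  - book 3 (Paper Boats): author_id=NULL, no match -> kept with NULL
  - book 4 (Falling Leaves): author_id=2 -> matches Scott
  - book 5 (The Old House): author_id=NULL, no match -> kept with NULL
All 5 rows appear; 2 have NULL author.

SQL:
SELECT a.title, b.name AS author
FROM books a
LEFT JOIN authors b ON a.author_id = b.id

Result:
title          | author
---------------+-------
The Last Train | Nelson
Stone Bridges  | Nelson
Paper Boats    | NULL  
Falling Leaves | Scott 
The Old House  | NULL  


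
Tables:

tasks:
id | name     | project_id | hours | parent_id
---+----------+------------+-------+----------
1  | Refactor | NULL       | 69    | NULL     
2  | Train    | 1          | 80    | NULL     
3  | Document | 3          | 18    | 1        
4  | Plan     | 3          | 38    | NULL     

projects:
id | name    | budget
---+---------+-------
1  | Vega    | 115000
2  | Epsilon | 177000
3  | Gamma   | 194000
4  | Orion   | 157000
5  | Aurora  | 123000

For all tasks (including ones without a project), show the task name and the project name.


LEFT JOIN keeps every row from tasks (the left table); where project_id has no match in projects, the project columns become NULL. Walk through each task:
  - task 1 (Refactor): project_id=NULL, no match -> kept with NULL
  - task 2 (Train): project_id=1 -> matches Vega
  - task 3 (Document): project_id=3 -> matches Gamma
  - task 4 (Plan): project_id=3 -> matches Gamma
All 4 rows appear; 1 has NULL project.

SQL:
SELECT a.name, b.name AS project
FROM tasks a
LEFT JOIN projects b ON a.project_id = b.id

Result:
name     | project
---------+--------
Refactor | NULL   
Train    | Vega   
Document | Gamma  
Plan     | Gamma  


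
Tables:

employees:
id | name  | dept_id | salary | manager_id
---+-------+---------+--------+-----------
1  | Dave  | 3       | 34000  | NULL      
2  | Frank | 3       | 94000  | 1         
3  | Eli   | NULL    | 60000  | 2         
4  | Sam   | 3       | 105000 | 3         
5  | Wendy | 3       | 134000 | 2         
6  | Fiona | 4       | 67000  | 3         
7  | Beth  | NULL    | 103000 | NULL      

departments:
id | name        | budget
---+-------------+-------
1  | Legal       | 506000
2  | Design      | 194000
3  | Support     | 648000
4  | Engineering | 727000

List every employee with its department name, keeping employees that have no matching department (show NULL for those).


LEFT JOIN keeps every row from employees (the left table); where dept_id has no match in departments, the department columns become NULL. Walk through each employee:
  - employee 1 (Dave): dept_id=3 -> matches Support
  - employee 2 (Frank): dept_id=3 -> matches Support
  - employee 3 (Eli): dept_id=NULL, no match -> kept with NULL
  - employee 4 (Sam): dept_id=3 -> matches Support
  - employee 5 (Wendy): dept_id=3 -> matches Support
  - employee 6 (Fiona): dept_id=4 -> matches Engineering
  - employee 7 (Beth): dept_id=NULL, no match -> kept with NULL
All 7 rows appear; 2 have NULL department.

SQL:
SELECT a.name, b.name AS department
FROM employees a
LEFT JOIN departments b ON a.dept_id = b.id

Result:
name  | department 
------+------------
Dave  | Support    
Frank | Support    
Eli   | NULL       
Sam   | Support    
Wendy | Support    
Fiona | Engineering
Beth  | NULL       


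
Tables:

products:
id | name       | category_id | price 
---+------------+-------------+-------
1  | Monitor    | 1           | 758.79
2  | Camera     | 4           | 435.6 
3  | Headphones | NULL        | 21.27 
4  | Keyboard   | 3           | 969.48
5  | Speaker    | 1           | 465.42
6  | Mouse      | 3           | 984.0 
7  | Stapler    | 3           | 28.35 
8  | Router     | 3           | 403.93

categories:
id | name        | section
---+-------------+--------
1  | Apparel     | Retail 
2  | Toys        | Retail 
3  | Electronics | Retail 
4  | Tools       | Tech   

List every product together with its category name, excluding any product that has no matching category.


INNER JOIN keeps only products rows whose category_id matches an id in categories. Walk through each product:
  - product 1 (Monitor): category_id=1 -> matches Apparel
  - product 2 (Camera): category_id=4 -> matches Tools
  - product 3 (Headphones): category_id=NULL, no match -> dropped
  - product 4 (Keyboard): category_id=3 -> matches Electronics
  - product 5 (Speaker): category_id=1 -> matches Apparel
  - product 6 (Mouse): category_id=3 -> matches Electronics
  - product 7 (Stapler): category_id=3 -> matches Electronics
  - product 8 (Router): category_id=3 -> matches Electronics
So 1 of 8 rows is dropped.

SQL:
SELECT a.name, b.name AS category
FROM products a
INNER JOIN categories b ON a.category_id = b.id

Result:
name     | category   
---------+------------
Monitor  | Apparel    
Camera   | Tools      
Keyboard | Electronics
Speaker  | Apparel    
Mouse    | Electronics
Stapler  | Electronics
Router   | Electronics


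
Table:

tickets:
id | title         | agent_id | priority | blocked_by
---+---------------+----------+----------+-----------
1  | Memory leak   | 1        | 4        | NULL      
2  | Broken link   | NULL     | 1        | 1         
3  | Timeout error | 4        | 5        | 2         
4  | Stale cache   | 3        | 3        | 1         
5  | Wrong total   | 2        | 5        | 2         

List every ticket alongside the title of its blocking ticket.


This is a self-join: tickets is joined to a second copy of itself, matching each row's blocked_by to another row's id. Use LEFT JOIN so rows with blocked_by=NULL are kept.
  - ticket 1 (Memory leak): blocked_by=NULL -> NULL
  - ticket 2 (Broken link): blocked_by=1 -> Memory leak
  - ticket 3 (Timeout error): blocked_by=2 -> Broken link
  - ticket 4 (Stale cache): blocked_by=1 -> Memory leak
  - ticket 5 (Wrong total): blocked_by=2 -> Broken link

SQL:
SELECT a.title AS item, b.title AS blocked_by
FROM tickets a
LEFT JOIN tickets b ON a.blocked_by = b.id

Result:
item          | blocked_by 
--------------+------------
Memory leak   | NULL       
Broken link   | Memory leak
Timeout error | Broken link
Stale cache   | Memory leak
Wrong total   | Broken link


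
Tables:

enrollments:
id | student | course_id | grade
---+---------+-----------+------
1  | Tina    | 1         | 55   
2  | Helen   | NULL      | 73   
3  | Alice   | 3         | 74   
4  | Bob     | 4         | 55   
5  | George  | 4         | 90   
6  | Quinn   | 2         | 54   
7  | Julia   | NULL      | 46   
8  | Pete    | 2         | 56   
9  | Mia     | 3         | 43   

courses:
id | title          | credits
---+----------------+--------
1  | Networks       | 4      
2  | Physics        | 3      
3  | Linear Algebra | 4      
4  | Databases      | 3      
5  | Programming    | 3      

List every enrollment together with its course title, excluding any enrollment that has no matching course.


INNER JOIN keeps only enrollments rows whose course_id matches an id in courses. Walk through each enrollment:
  - enrollment 1 (Tina): course_id=1 -> matches Networks
  - enrollment 2 (Helen): course_id=NULL, no match -> dropped
  - enrollment 3 (Alice): course_id=3 -> matches Linear Algebra
  - enrollment 4 (Bob): course_id=4 -> matches Databases
  - enrollment 5 (George): course_id=4 -> matches Databases
  - enrollment 6 (Quinn): course_id=2 -> matches Physics
  - enrollment 7 (Julia): course_id=NULL, no match -> dropped
  - enrollment 8 (Pete): course_id=2 -> matches Physics
  - enrollment 9 (Mia): course_id=3 -> matches Linear Algebra
So 2 of 9 rows are dropped.

SQL:
SELECT a.student, b.title AS course
FROM enrollments a
INNER JOIN courses b ON a.course_id = b.id

Result:
student | course        
--------+---------------
Tina    | Networks      
Alice   | Linear Algebra
Bob     | Databases     
George  | Databases     
Quinn   | Physics       
Pete    | Physics       
Mia     | Linear Algebra


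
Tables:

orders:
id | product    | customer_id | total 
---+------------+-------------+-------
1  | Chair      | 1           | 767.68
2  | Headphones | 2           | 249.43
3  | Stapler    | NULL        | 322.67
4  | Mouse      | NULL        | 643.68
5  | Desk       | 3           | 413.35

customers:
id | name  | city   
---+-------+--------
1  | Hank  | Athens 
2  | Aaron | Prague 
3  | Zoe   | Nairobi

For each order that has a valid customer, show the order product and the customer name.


INNER JOIN keeps only orders rows whose customer_id matches an id in customers. Walk through each order:
  - order 1 (Chair): customer_id=1 -> matches Hank
  - order 2 (Headphones): customer_id=2 -> matches Aaron
  - order 3 (Stapler): customer_id=NULL, no match -> dropped
  - order 4 (Mouse): customer_id=NULL, no match -> dropped
  - order 5 (Desk): customer_id=3 -> matches Zoe
So 2 of 5 rows are dropped.

SQL:
SELECT a.product, b.name AS customer
FROM orders a
INNER JOIN customers b ON a.customer_id = b.id

Result:
product    | customer
-----------+---------
Chair      | Hank    
Headphones | Aaron   
Desk       | Zoe     


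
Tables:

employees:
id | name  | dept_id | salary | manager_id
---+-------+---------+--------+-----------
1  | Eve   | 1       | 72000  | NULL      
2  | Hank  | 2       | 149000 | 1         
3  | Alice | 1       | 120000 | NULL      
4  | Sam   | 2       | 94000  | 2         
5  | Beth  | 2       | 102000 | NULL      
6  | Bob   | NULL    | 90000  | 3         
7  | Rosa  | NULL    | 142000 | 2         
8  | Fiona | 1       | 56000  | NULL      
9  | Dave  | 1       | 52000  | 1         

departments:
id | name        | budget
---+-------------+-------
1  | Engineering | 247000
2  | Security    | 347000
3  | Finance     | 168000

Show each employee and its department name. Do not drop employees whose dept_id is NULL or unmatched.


LEFT JOIN keeps every row from employees (the left table); where dept_id has no match in departments, the department columns become NULL. Walk through each employee:
  - employee 1 (Eve): dept_id=1 -> matches Engineering
  - employee 2 (Hank): dept_id=2 -> matches Security
  - employee 3 (Alice): dept_id=1 -> matches Engineering
  - employee 4 (Sam): dept_id=2 -> matches Security
  - employee 5 (Beth): dept_id=2 -> matches Security
  - employee 6 (Bob): dept_id=NULL, no match -> kept with NULL
  - employee 7 (Rosa): dept_id=NULL, no match -> kept with NULL
  - employee 8 (Fiona): dept_id=1 -> matches Engineering
  - employee 9 (Dave): dept_id=1 -> matches Engineering
All 9 rows appear; 2 have NULL department.

SQL:
SELECT a.name, b.name AS department
FROM employees a
LEFT JOIN departments b ON a.dept_id = b.id

Result:
name  | department 
------+------------
Eve   | Engineering
Hank  | Security   
Alice | Engineering
Sam   | Security   
Beth  | Security   
Bob   | NULL       
Rosa  | NULL       
Fiona | Engineering
Dave  | Engineering


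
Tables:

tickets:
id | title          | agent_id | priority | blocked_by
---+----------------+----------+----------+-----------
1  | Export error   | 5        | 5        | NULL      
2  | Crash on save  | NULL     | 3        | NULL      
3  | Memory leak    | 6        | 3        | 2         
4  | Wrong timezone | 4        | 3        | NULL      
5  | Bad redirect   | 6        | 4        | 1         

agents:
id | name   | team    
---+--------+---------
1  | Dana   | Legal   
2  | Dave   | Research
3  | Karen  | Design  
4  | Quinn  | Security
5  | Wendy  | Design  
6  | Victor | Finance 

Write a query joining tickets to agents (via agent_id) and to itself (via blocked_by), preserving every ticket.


Two LEFT JOINs from the same base table tickets: one to agents via agent_id, one to tickets itself via blocked_by. Both are LEFT so every ticket is preserved.
Match against agents:
  - ticket 1 (Export error): agent_id=5 -> matches Wendy
  - ticket 2 (Crash on save): agent_id=NULL, no match -> kept with NULL
  - ticket 3 (Memory leak): agent_id=6 -> matches Victor
  - ticket 4 (Wrong timezone): agent_id=4 -> matches Quinn
  - ticket 5 (Bad redirect): agent_id=6 -> matches Victor
Match against tickets (self):
  - ticket 1 (Export error): blocked_by=NULL -> NULL
  - ticket 2 (Crash on save): blocked_by=NULL -> NULL
  - ticket 3 (Memory leak): blocked_by=2 -> Crash on save
  - ticket 4 (Wrong timezone): blocked_by=NULL -> NULL
  - ticket 5 (Bad redirect): blocked_by=1 -> Export error

SQL:
SELECT a.title, b.name AS agent, c.title AS blocked_by
FROM tickets a
LEFT JOIN agents b ON a.agent_id = b.id
LEFT JOIN tickets c ON a.blocked_by = c.id

Result:
title          | agent  | blocked_by   
---------------+--------+--------------
Export error   | Wendy  | NULL         
Crash on save  | NULL   | NULL         
Memory leak    | Victor | Crash on save
Wrong timezone | Quinn  | NULL         
Bad redirect   | Victor | Export error 


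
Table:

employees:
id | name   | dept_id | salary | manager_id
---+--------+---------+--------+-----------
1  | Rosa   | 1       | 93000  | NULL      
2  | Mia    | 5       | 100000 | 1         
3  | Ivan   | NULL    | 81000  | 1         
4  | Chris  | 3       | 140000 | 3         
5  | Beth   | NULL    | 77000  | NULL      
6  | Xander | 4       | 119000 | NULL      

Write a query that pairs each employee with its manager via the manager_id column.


This is a self-join: employees is joined to a second copy of itself, matching each row's manager_id to another row's id. Use LEFT JOIN so rows with manager_id=NULL are kept.
  - employee 1 (Rosa): manager_id=NULL -> NULL
  - employee 2 (Mia): manager_id=1 -> Rosa
  - employee 3 (Ivan): manager_id=1 -> Rosa
  - employee 4 (Chris): manager_id=3 -> Ivan
  - employee 5 (Beth): manager_id=NULL -> NULL
  - employee 6 (Xander): manager_id=NULL -> NULL

SQL:
SELECT a.name AS item, b.name AS manager
FROM employees a
LEFT JOIN employees b ON a.manager_id = b.id

Result:
item   | manager
-------+--------
Rosa   | NULL   
Mia    | Rosa   
Ivan   | Rosa   
Chris  | Ivan   
Beth   | NULL   
Xander | NULL   


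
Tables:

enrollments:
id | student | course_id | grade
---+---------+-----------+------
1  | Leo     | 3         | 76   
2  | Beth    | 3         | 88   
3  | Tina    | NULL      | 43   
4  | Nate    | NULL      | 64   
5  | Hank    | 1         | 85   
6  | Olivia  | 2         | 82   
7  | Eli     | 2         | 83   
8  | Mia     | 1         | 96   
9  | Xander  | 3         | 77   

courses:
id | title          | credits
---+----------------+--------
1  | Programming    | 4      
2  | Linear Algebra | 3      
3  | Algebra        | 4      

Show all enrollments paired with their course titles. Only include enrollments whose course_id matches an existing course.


INNER JOIN keeps only enrollments rows whose course_id matches an id in courses. Walk through each enrollment:
  - enrollment 1 (Leo): course_id=3 -> matches Algebra
  - enrollment 2 (Beth): course_id=3 -> matches Algebra
  - enrollment 3 (Tina): course_id=NULL, no match -> dropped
  - enrollment 4 (Nate): course_id=NULL, no match -> dropped
  - enrollment 5 (Hank): course_id=1 -> matches Programming
  - enrollment 6 (Olivia): course_id=2 -> matches Linear Algebra
  - enrollment 7 (Eli): course_id=2 -> matches Linear Algebra
  - enrollment 8 (Mia): course_id=1 -> matches Programming
  - enrollment 9 (Xander): course_id=3 -> matches Algebra
So 2 of 9 rows are dropped.

SQL:
SELECT a.student, b.title AS course
FROM enrollments a
INNER JOIN courses b ON a.course_id = b.id

Result:
student | course        
--------+---------------
Leo     | Algebra       
Beth    | Algebra       
Hank    | Programming   
Olivia  | Linear Algebra
Eli     | Linear Algebra
Mia     | Programming   
Xander  | Algebra       


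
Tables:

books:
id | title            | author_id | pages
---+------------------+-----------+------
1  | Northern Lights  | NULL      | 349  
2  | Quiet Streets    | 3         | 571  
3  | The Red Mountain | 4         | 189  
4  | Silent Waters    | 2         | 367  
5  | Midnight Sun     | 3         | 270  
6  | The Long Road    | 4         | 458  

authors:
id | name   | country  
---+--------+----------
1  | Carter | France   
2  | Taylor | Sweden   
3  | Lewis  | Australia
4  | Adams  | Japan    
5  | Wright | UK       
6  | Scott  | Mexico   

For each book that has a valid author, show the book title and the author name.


INNER JOIN keeps only books rows whose author_id matches an id in authors. Walk through each book:
  - book 1 (Northern Lights): author_id=NULL, no match -> dropped
  - book 2 (Quiet Streets): author_id=3 -> matches Lewis
  - book 3 (The Red Mountain): author_id=4 -> matches Adams
  - book 4 (Silent Waters): author_id=2 -> matches Taylor
  - book 5 (Midnight Sun): author_id=3 -> matches Lewis
  - book 6 (The Long Road): author_id=4 -> matches Adams
So 1 of 6 rows is dropped.

SQL:
SELECT a.title, b.name AS author
FROM books a
INNER JOIN authors b ON a.author_id = b.id

Result:
title            | author
-----------------+-------
Quiet Streets    | Lewis 
The Red Mountain | Adams 
Silent Waters    | Taylor
Midnight Sun     | Lewis 
The Long Road    | Adams 


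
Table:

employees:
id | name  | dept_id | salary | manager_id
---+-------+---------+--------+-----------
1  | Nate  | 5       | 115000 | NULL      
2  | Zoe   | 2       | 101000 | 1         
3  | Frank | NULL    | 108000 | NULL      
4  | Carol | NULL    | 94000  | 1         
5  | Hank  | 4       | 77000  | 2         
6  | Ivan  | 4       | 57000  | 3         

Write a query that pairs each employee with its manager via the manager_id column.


This is a self-join: employees is joined to a second copy of itself, matching each row's manager_id to another row's id. Use LEFT JOIN so rows with manager_id=NULL are kept.
  - employee 1 (Nate): manager_id=NULL -> NULL
  - employee 2 (Zoe): manager_id=1 -> Nate
  - employee 3 (Frank): manager_id=NULL -> NULL
  - employee 4 (Carol): manager_id=1 -> Nate
  - employee 5 (Hank): manager_id=2 -> Zoe
  - employee 6 (Ivan): manager_id=3 -> Frank

SQL:
SELECT a.name AS item, b.name AS manager
FROM employees a
LEFT JOIN employees b ON a.manager_id = b.id

Result:
item  | manager
------+--------
Nate  | NULL   
Zoe   | Nate   
Frank | NULL   
Carol | Nate   
Hank  | Zoe    
Ivan  | Frank  


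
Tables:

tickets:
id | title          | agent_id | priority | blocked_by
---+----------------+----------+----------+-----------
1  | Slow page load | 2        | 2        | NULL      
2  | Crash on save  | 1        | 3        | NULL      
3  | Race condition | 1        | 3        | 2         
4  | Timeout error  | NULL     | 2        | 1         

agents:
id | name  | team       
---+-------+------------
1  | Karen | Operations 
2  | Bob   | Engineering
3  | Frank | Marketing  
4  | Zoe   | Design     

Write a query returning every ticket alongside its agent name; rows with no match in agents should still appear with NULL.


LEFT JOIN keeps every row from tickets (the left table); where agent_id has no match in agents, the agent columns become NULL. Walk through each ticket:
  - ticket 1 (Slow page load): agent_id=2 -> matches Bob
  - ticket 2 (Crash on save): agent_id=1 -> matches Karen
  - ticket 3 (Race condition): agent_id=1 -> matches Karen
  - ticket 4 (Timeout error): agent_id=NULL, no match -> kept with NULL
All 4 rows appear; 1 has NULL agent.

SQL:
SELECT a.title, b.name AS agent
FROM tickets a
LEFT JOIN agents b ON a.agent_id = b.id

Result:
title          | agent
---------------+------
Slow page load | Bob  
Crash on save  | Karen
Race condition | Karen
Timeout error  | NULL 


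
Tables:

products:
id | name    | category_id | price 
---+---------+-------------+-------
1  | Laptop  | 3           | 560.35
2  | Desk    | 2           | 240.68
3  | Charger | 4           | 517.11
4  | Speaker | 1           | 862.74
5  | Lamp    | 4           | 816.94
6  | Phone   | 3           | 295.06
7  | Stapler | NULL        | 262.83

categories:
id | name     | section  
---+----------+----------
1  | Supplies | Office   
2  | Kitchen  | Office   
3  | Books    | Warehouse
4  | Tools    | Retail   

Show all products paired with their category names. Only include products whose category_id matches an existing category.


INNER JOIN keeps only products rows whose category_id matches an id in categories. Walk through each product:
  - product 1 (Laptop): category_id=3 -> matches Books
  - product 2 (Desk): category_id=2 -> matches Kitchen
  - product 3 (Charger): category_id=4 -> matches Tools
  - product 4 (Speaker): category_id=1 -> matches Supplies
  - product 5 (Lamp): category_id=4 -> matches Tools
  - product 6 (Phone): category_id=3 -> matches Books
  - product 7 (Stapler): category_id=NULL, no match -> dropped
So 1 of 7 rows is dropped.

SQL:
SELECT a.name, b.name AS category
FROM products a
INNER JOIN categories b ON a.category_id = b.id

Result:
name    | category
--------+---------
Laptop  | Books   
Desk    | Kitchen 
Charger | Tools   
Speaker | Supplies
Lamp    | Tools   
Phone   | Books   


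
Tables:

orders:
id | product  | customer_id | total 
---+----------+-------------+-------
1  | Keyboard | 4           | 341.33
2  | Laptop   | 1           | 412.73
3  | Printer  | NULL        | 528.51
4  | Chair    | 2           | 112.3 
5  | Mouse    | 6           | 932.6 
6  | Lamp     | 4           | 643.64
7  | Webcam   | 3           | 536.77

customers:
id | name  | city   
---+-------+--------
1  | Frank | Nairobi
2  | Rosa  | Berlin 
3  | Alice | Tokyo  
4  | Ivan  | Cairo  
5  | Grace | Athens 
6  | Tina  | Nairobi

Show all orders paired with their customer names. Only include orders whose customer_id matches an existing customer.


INNER JOIN keeps only orders rows whose customer_id matches an id in customers. Walk through each order:
  - order 1 (Keyboard): customer_id=4 -> matches Ivan
  - order 2 (Laptop): customer_id=1 -> matches Frank
  - order 3 (Printer): customer_id=NULL, no match -> dropped
  - order 4 (Chair): customer_id=2 -> matches Rosa
  - order 5 (Mouse): customer_id=6 -> matches Tina
  - order 6 (Lamp): customer_id=4 -> matches Ivan
  - order 7 (Webcam): customer_id=3 -> matches Alice
So 1 of 7 rows is dropped.

SQL:
SELECT a.product, b.name AS customer
FROM orders a
INNER JOIN customers b ON a.customer_id = b.id

Result:
product  | customer
---------+---------
Keyboard | Ivan    
Laptop   | Frank   
Chair    | Rosa    
Mouse    | Tina    
Lamp     | Ivan    
Webcam   | Alice   


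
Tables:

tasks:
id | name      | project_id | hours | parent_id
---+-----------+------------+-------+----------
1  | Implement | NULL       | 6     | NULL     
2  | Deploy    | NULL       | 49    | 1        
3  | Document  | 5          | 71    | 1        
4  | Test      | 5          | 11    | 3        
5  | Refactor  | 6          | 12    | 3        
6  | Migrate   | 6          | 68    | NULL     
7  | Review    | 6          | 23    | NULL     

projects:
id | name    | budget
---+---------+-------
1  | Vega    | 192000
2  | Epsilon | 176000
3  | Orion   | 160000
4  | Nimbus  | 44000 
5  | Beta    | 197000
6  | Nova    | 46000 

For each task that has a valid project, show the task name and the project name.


INNER JOIN keeps only tasks rows whose project_id matches an id in projects. Walk through each task:
  - task 1 (Implement): project_id=NULL, no match -> dropped
  - task 2 (Deploy): project_id=NULL, no match -> dropped
  - task 3 (Document): project_id=5 -> matches Beta
  - task 4 (Test): project_id=5 -> matches Beta
  - task 5 (Refactor): project_id=6 -> matches Nova
  - task 6 (Migrate): project_id=6 -> matches Nova
  - task 7 (Review): project_id=6 -> matches Nova
So 2 of 7 rows are dropped.

SQL:
SELECT a.name, b.name AS project
FROM tasks a
INNER JOIN projects b ON a.project_id = b.id

Result:
name     | project
---------+--------
Document | Beta   
Test     | Beta   
Refactor | Nova   
Migrate  | Nova   
Review   | Nova   


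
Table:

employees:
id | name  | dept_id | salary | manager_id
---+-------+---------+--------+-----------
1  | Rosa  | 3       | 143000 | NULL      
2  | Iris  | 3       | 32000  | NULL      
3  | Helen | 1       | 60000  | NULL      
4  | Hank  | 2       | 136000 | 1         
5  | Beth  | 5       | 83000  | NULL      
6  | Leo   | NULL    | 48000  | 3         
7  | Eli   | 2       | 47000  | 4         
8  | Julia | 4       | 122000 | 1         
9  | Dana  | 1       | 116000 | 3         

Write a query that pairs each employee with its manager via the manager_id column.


This is a self-join: employees is joined to a second copy of itself, matching each row's manager_id to another row's id. Use LEFT JOIN so rows with manager_id=NULL are kept.
  - employee 1 (Rosa): manager_id=NULL -> NULL
  - employee 2 (Iris): manager_id=NULL -> NULL
  - employee 3 (Helen): manager_id=NULL -> NULL
  - employee 4 (Hank): manager_id=1 -> Rosa
  - employee 5 (Beth): manager_id=NULL -> NULL
  - employee 6 (Leo): manager_id=3 -> Helen
  - employee 7 (Eli): manager_id=4 -> Hank
  - employee 8 (Julia): manager_id=1 -> Rosa
  - employee 9 (Dana): manager_id=3 -> Helen

SQL:
SELECT a.name AS item, b.name AS manager
FROM employees a
LEFT JOIN employees b ON a.manager_id = b.id

Result:
item  | manager
------+--------
Rosa  | NULL   
Iris  | NULL   
Helen | NULL   
Hank  | Rosa   
Beth  | NULL   
Leo   | Helen  
Eli   | Hank   
Julia | Rosa   
Dana  | Helen  


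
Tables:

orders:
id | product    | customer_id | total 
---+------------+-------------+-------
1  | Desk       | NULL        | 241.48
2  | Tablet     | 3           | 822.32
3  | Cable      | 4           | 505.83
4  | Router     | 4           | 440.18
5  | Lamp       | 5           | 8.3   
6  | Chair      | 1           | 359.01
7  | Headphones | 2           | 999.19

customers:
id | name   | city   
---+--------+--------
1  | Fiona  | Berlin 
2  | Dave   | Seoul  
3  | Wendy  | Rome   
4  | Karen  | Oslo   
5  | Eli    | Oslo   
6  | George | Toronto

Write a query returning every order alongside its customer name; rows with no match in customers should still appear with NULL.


LEFT JOIN keeps every row from orders (the left table); where customer_id has no match in customers, the customer columns become NULL. Walk through each order:
  - order 1 (Desk): customer_id=NULL, no match -> kept with NULL
  - order 2 (Tablet): customer_id=3 -> matches Wendy
  - order 3 (Cable): customer_id=4 -> matches Karen
  - order 4 (Router): customer_id=4 -> matches Karen
  - order 5 (Lamp): customer_id=5 -> matches Eli
  - order 6 (Chair): customer_id=1 -> matches Fiona
  - order 7 (Headphones): customer_id=2 -> matches Dave
All 7 rows appear; 1 has NULL customer.

SQL:
SELECT a.product, b.name AS customer
FROM orders a
LEFT JOIN customers b ON a.customer_id = b.id

Result:
product    | customer
-----------+---------
Desk       | NULL    
Tablet     | Wendy   
Cable      | Karen   
Router     | Karen   
Lamp       | Eli     
Chair      | Fiona   
Headphones | Dave    


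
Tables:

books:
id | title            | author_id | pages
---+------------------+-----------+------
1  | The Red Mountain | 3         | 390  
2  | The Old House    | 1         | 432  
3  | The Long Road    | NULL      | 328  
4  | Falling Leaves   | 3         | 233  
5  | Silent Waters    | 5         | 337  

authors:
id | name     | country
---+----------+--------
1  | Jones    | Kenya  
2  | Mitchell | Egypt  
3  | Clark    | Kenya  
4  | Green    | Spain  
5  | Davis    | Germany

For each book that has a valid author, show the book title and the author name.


INNER JOIN keeps only books rows whose author_id matches an id in authors. Walk through each book:
  - book 1 (The Red Mountain): author_id=3 -> matches Clark
  - book 2 (The Old House): author_id=1 -> matches Jones
  - book 3 (The Long Road): author_id=NULL, no match -> dropped
  - book 4 (Falling Leaves): author_id=3 -> matches Clark
  - book 5 (Silent Waters): author_id=5 -> matches Davis
So 1 of 5 rows is dropped.

SQL:
SELECT a.title, b.name AS author
FROM books a
INNER JOIN authors b ON a.author_id = b.id

Result:
title            | author
-----------------+-------
The Red Mountain | Clark 
The Old House    | Jones 
Falling Leaves   | Clark 
Silent Waters    | Davis 


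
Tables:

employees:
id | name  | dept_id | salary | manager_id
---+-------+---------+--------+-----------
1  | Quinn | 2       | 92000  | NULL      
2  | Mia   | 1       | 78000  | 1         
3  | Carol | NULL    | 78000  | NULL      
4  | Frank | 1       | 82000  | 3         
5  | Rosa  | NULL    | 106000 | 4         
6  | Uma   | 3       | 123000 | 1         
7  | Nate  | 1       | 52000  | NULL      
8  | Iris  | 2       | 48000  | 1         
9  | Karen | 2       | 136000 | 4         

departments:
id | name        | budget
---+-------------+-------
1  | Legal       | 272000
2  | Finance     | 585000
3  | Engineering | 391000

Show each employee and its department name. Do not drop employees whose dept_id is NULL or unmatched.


LEFT JOIN keeps every row from employees (the left table); where dept_id has no match in departments, the department columns become NULL. Walk through each employee:
  - employee 1 (Quinn): dept_id=2 -> matches Finance
  - employee 2 (Mia): dept_id=1 -> matches Legal
  - employee 3 (Carol): dept_id=NULL, no match -> kept with NULL
  - employee 4 (Frank): dept_id=1 -> matches Legal
  - employee 5 (Rosa): dept_id=NULL, no match -> kept with NULL
  - employee 6 (Uma): dept_id=3 -> matches Engineering
  - employee 7 (Nate): dept_id=1 -> matches Legal
  - employee 8 (Iris): dept_id=2 -> matches Finance
  - employee 9 (Karen): dept_id=2 -> matches Finance
All 9 rows appear; 2 have NULL department.

SQL:
SELECT a.name, b.name AS department
FROM employees a
LEFT JOIN departments b ON a.dept_id = b.id

Result:
name  | department 
------+------------
Quinn | Finance    
Mia   | Legal      
Carol | NULL       
Frank | Legal      
Rosa  | NULL       
Uma   | Engineering
Nate  | Legal      
Iris  | Finance    
Karen | Finance    


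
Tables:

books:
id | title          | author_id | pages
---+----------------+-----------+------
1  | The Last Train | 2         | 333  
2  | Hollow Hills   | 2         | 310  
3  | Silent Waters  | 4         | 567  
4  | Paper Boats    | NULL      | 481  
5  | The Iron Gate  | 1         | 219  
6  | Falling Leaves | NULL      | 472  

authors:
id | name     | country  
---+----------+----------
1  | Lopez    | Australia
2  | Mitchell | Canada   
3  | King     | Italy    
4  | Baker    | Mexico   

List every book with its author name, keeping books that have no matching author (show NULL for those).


LEFT JOIN keeps every row from books (the left table); where author_id has no match in authors, the author columns become NULL. Walk through each book:
  - book 1 (The Last Train): author_id=2 -> matches Mitchell
  - book 2 (Hollow Hills): author_id=2 -> matches Mitchell
  - book 3 (Silent Waters): author_id=4 -> matches Baker
  - book 4 (Paper Boats): author_id=NULL, no match -> kept with NULL
  - book 5 (The Iron Gate): author_id=1 -> matches Lopez
  - book 6 (Falling Leaves): author_id=NULL, no match -> kept with NULL
All 6 rows appear; 2 have NULL author.

SQL:
SELECT a.title, b.name AS author
FROM books a
LEFT JOIN authors b ON a.author_id = b.id

Result:
title          | author  
---------------+---------
The Last Train | Mitchell
Hollow Hills   | Mitchell
Silent Waters  | Baker   
Paper Boats    | NULL    
The Iron Gate  | Lopez   
Falling Leaves | NULL    


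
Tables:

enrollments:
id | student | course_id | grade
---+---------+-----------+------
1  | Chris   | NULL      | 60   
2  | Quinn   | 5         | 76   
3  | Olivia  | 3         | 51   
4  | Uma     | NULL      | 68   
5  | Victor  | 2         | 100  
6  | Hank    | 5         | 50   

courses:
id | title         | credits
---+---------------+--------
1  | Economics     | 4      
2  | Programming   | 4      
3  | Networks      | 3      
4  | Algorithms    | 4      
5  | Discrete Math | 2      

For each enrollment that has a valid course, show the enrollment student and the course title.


INNER JOIN keeps only enrollments rows whose course_id matches an id in courses. Walk through each enrollment:
  - enrollment 1 (Chris): course_id=NULL, no match -> dropped
  - enrollment 2 (Quinn): course_id=5 -> matches Discrete Math
  - enrollment 3 (Olivia): course_id=3 -> matches Networks
  - enrollment 4 (Uma): course_id=NULL, no match -> dropped
  - enrollment 5 (Victor): course_id=2 -> matches Programming
  - enrollment 6 (Hank): course_id=5 -> matches Discrete Math
So 2 of 6 rows are dropped.

SQL:
SELECT a.student, b.title AS course
FROM enrollments a
INNER JOIN courses b ON a.course_id = b.id

Result:
student | course       
--------+--------------
Quinn   | Discrete Math
Olivia  | Networks     
Victor  | Programming  
Hank    | Discrete Math


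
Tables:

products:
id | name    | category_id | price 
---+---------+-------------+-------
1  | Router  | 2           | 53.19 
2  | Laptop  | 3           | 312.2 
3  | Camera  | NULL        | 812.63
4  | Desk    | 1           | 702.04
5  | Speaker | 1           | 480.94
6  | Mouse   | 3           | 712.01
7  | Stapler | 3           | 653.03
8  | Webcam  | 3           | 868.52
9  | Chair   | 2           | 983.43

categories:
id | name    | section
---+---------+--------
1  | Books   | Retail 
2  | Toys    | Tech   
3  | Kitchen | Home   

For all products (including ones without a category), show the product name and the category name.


LEFT JOIN keeps every row from products (the left table); where category_id has no match in categories, the category columns become NULL. Walk through each product:
  - product 1 (Router): category_id=2 -> matches Toys
  - product 2 (Laptop): category_id=3 -> matches Kitchen
  - product 3 (Camera): category_id=NULL, no match -> kept with NULL
  - product 4 (Desk): category_id=1 -> matches Books
  - product 5 (Speaker): category_id=1 -> matches Books
  - product 6 (Mouse): category_id=3 -> matches Kitchen
  - product 7 (Stapler): category_id=3 -> matches Kitchen
  - product 8 (Webcam): category_id=3 -> matches Kitchen
  - product 9 (Chair): category_id=2 -> matches Toys
All 9 rows appear; 1 has NULL category.

SQL:
SELECT a.name, b.name AS category
FROM products a
LEFT JOIN categories b ON a.category_id = b.id

Result:
name    | category
--------+---------
Router  | Toys    
Laptop  | Kitchen 
Camera  | NULL    
Desk    | Books   
Speaker | Books   
Mouse   | Kitchen 
Stapler | Kitchen 
Webcam  | Kitchen 
Chair   | Toys    


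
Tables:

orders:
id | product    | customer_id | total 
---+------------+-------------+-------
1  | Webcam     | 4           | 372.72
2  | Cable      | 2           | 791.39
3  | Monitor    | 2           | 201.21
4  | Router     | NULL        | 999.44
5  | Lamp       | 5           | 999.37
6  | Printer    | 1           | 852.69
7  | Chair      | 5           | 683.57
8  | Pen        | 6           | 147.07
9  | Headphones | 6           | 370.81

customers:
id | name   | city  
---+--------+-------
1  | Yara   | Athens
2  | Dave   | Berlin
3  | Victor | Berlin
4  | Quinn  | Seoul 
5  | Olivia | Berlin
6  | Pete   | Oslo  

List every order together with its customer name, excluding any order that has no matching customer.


INNER JOIN keeps only orders rows whose customer_id matches an id in customers. Walk through each order:
  - order 1 (Webcam): customer_id=4 -> matches Quinn
  - order 2 (Cable): customer_id=2 -> matches Dave
  - order 3 (Monitor): customer_id=2 -> matches Dave
  - order 4 (Router): customer_id=NULL, no match -> dropped
  - order 5 (Lamp): customer_id=5 -> matches Olivia
  - order 6 (Printer): customer_id=1 -> matches Yara
  - order 7 (Chair): customer_id=5 -> matches Olivia
  - order 8 (Pen): customer_id=6 -> matches Pete
  - order 9 (Headphones): customer_id=6 -> matches Pete
So 1 of 9 rows is dropped.

SQL:
SELECT a.product, b.name AS customer
FROM orders a
INNER JOIN customers b ON a.customer_id = b.id

Result:
product    | customer
-----------+---------
Webcam     | Quinn   
Cable      | Dave    
Monitor    | Dave    
Lamp       | Olivia  
Printer    | Yara    
Chair      | Olivia  
Pen        | Pete    
Headphones | Pete    
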